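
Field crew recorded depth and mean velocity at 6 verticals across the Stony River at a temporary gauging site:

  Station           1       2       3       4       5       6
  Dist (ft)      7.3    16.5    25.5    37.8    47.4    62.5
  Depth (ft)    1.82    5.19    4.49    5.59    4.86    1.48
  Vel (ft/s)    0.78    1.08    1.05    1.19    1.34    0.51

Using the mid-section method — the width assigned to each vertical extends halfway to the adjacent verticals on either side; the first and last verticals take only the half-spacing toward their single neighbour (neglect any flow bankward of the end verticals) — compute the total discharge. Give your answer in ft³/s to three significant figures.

w_1 = (16.5 − 7.3)/2 = 4.6 ft; q_1 = 0.78 × 1.82 × 4.6 = 6.530 ft³/s
w_2 = (25.5 − 7.3)/2 = 9.1 ft; q_2 = 1.08 × 5.19 × 9.1 = 51.01 ft³/s
w_3 = (37.8 − 16.5)/2 = 10.65 ft; q_3 = 1.05 × 4.49 × 10.65 = 50.21 ft³/s
w_4 = (47.4 − 25.5)/2 = 10.95 ft; q_4 = 1.19 × 5.59 × 10.95 = 72.84 ft³/s
w_5 = (62.5 − 37.8)/2 = 12.35 ft; q_5 = 1.34 × 4.86 × 12.35 = 80.43 ft³/s
w_6 = (62.5 − 47.4)/2 = 7.55 ft; q_6 = 0.51 × 1.48 × 7.55 = 5.699 ft³/s
Q = Σ qᵢ = 266.7 ft³/s

267 ft³/s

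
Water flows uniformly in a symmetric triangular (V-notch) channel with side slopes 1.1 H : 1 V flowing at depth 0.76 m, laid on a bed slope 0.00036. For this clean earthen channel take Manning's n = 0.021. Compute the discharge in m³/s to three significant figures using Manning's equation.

0.246 m³/s

A = z·y² = 1.1×0.76² = 0.6354 m²
P = 2y√(1+z²) = 2×0.76×√(1+1.1²) = 2.260 m
R = A/P = 0.6354/2.260 = 0.2812 m
Q = (1/n)·A·R^(2/3)·S^(1/2) = (1/0.021) × 0.6354 × 0.2812^(2/3) × 0.00036^(1/2) = 0.2464 m³/s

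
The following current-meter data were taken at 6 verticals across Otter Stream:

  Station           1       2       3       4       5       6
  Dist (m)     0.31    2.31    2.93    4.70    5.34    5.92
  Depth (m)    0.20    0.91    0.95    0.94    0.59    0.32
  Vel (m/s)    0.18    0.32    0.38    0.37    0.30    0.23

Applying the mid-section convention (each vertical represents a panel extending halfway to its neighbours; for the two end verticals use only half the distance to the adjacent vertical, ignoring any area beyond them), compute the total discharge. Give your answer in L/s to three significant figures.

1400 L/s

w_1 = (2.31 − 0.31)/2 = 1 m; q_1 = 0.18 × 0.20 × 1 = 0.03600 m³/s
w_2 = (2.93 − 0.31)/2 = 1.31 m; q_2 = 0.32 × 0.91 × 1.31 = 0.3815 m³/s
w_3 = (4.70 − 2.31)/2 = 1.195 m; q_3 = 0.38 × 0.95 × 1.195 = 0.4314 m³/s
w_4 = (5.34 − 2.93)/2 = 1.205 m; q_4 = 0.37 × 0.94 × 1.205 = 0.4191 m³/s
w_5 = (5.92 − 4.70)/2 = 0.61 m; q_5 = 0.30 × 0.59 × 0.61 = 0.1080 m³/s
w_6 = (5.92 − 5.34)/2 = 0.29 m; q_6 = 0.23 × 0.32 × 0.29 = 0.02134 m³/s
Q = Σ qᵢ = 1.397 m³/s
= 1.397 × 1000 = 1397 L/s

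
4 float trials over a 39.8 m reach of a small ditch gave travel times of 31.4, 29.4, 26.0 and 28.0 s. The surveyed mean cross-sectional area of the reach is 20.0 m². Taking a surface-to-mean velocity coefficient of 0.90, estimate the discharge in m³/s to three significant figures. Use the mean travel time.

25.0 m³/s

t̄ = (31.4 + 29.4 + 26.0 + 28.0) / 4 = 28.7 s
v_surface = L / t̄ = 39.8 / 28.7 = 1.387 m/s
v_mean = 0.90 × 1.387 = 1.248 m/s
Q = A × v_mean = 20.0 × 1.248 = 24.96 m³/s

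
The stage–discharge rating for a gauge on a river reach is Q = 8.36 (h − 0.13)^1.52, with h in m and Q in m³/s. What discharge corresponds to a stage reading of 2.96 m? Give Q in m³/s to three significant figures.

40.6 m³/s

Q = 8.36 × (2.96 − 0.13)^1.52 = 8.36 × 2.83^1.52 = 40.64 m³/s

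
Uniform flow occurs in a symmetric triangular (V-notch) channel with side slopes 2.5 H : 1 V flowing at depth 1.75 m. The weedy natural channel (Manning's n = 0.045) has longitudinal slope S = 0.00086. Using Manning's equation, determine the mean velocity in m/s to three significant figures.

A = z·y² = 2.5×1.75² = 7.656 m²
P = 2y√(1+z²) = 2×1.75×√(1+2.5²) = 9.424 m
R = A/P = 7.656/9.424 = 0.8124 m
Q = (1/n)·A·R^(2/3)·S^(1/2) = (1/0.045) × 7.656 × 0.8124^(2/3) × 0.00086^(1/2) = 4.344 m³/s
V = Q/A = 4.344/7.656 = 0.5674 m/s

0.567 m/s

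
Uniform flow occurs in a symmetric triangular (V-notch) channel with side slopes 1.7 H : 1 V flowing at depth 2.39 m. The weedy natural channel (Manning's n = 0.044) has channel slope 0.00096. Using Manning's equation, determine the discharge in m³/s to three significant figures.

A = z·y² = 1.7×2.39² = 9.711 m²
P = 2y√(1+z²) = 2×2.39×√(1+1.7²) = 9.428 m
R = A/P = 9.711/9.428 = 1.030 m
Q = (1/n)·A·R^(2/3)·S^(1/2) = (1/0.044) × 9.711 × 1.030^(2/3) × 0.00096^(1/2) = 6.974 m³/s

6.97 m³/s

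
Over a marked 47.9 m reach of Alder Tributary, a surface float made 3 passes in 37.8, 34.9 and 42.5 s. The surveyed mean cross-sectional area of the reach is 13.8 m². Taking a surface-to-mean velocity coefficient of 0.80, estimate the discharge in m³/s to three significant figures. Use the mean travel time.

13.8 m³/s

t̄ = (37.8 + 34.9 + 42.5) / 3 = 38.4 s
v_surface = L / t̄ = 47.9 / 38.4 = 1.247 m/s
v_mean = 0.80 × 1.247 = 0.9979 m/s
Q = A × v_mean = 13.8 × 0.9979 = 13.77 m³/s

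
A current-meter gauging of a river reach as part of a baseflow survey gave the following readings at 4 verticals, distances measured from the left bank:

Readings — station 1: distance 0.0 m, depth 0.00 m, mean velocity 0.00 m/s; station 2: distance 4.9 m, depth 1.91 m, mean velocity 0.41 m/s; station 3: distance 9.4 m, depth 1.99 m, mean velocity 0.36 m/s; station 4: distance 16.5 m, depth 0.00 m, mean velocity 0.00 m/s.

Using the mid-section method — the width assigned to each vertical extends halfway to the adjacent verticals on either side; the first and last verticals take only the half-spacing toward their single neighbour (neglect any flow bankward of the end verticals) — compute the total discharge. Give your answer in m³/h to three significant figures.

w_2 = (9.4 − 0.0)/2 = 4.7 m; q_2 = 0.41 × 1.91 × 4.7 = 3.681 m³/s
w_3 = (16.5 − 4.9)/2 = 5.8 m; q_3 = 0.36 × 1.99 × 5.8 = 4.155 m³/s
Stations 1, 4 contribute zero (depth or velocity is 0).
Q = Σ qᵢ = 7.836 m³/s
= 7.836 × 3600 = 28210 m³/h

28200 m³/h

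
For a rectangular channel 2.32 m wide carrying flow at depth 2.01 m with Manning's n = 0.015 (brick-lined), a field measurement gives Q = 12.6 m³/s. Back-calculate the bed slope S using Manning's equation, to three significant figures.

0.00247

A = b·y = 2.32 × 2.01 = 4.663 m²
P = b + 2y = 2.32 + 2×2.01 = 6.340 m
R = A/P = 4.663/6.340 = 0.7355 m
S = (Q·n / (1·A·R^(2/3)))² = (12.6×0.015 / (1×4.663×0.8148))² = 0.002474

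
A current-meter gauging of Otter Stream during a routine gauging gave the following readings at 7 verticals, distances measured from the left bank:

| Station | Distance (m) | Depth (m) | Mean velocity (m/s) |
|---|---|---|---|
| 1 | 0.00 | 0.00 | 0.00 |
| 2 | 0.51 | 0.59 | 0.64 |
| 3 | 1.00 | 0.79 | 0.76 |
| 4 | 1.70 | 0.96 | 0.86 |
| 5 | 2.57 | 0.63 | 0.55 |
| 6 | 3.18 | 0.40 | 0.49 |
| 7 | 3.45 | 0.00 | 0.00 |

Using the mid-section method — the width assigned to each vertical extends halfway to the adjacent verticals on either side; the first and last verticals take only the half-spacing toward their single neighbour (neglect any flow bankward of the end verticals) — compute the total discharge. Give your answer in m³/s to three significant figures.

w_2 = (1.00 − 0.00)/2 = 0.5 m; q_2 = 0.64 × 0.59 × 0.5 = 0.1888 m³/s
w_3 = (1.70 − 0.51)/2 = 0.595 m; q_3 = 0.76 × 0.79 × 0.595 = 0.3572 m³/s
w_4 = (2.57 − 1.00)/2 = 0.785 m; q_4 = 0.86 × 0.96 × 0.785 = 0.6481 m³/s
w_5 = (3.18 − 1.70)/2 = 0.74 m; q_5 = 0.55 × 0.63 × 0.74 = 0.2564 m³/s
w_6 = (3.45 − 2.57)/2 = 0.44 m; q_6 = 0.49 × 0.40 × 0.44 = 0.08624 m³/s
Stations 1, 7 contribute zero (depth or velocity is 0).
Q = Σ qᵢ = 1.537 m³/s

1.54 m³/s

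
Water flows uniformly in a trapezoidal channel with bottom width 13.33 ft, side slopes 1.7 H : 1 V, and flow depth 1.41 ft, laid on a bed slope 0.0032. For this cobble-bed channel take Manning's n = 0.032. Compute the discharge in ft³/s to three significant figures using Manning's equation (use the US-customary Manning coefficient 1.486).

64.8 ft³/s

A = (b + z·y)·y = (13.33 + 1.7×1.41)×1.41 = 22.18 ft²
P = b + 2y√(1+z²) = 13.33 + 2×1.41×√(1+1.7²) = 18.89 ft
R = A/P = 22.18/18.89 = 1.174 ft
Q = (1.486/n)·A·R^(2/3)·S^(1/2) = (1.486/0.032) × 22.18 × 1.174^(2/3) × 0.0032^(1/2) = 64.82 ft³/s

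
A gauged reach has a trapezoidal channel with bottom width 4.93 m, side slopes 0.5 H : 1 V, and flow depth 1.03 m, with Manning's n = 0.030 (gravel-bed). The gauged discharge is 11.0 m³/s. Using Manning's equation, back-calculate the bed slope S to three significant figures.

A = (b + z·y)·y = (4.93 + 0.5×1.03)×1.03 = 5.608 m²
P = b + 2y√(1+z²) = 4.93 + 2×1.03×√(1+0.5²) = 7.233 m
R = A/P = 5.608/7.233 = 0.7754 m
S = (Q·n / (1·A·R^(2/3)))² = (11.0×0.030 / (1×5.608×0.8440))² = 0.004860

0.00486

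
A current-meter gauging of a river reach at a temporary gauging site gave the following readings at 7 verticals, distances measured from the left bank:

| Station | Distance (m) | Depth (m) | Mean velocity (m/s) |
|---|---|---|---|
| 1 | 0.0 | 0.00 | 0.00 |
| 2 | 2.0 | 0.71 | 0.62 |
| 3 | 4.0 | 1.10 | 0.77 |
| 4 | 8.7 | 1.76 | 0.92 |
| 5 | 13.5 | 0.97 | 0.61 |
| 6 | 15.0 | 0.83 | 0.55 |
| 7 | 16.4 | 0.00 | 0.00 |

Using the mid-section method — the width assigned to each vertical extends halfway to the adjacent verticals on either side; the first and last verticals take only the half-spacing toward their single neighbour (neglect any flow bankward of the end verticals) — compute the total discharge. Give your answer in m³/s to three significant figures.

13.9 m³/s

w_2 = (4.0 − 0.0)/2 = 2 m; q_2 = 0.62 × 0.71 × 2 = 0.8804 m³/s
w_3 = (8.7 − 2.0)/2 = 3.35 m; q_3 = 0.77 × 1.10 × 3.35 = 2.837 m³/s
w_4 = (13.5 − 4.0)/2 = 4.75 m; q_4 = 0.92 × 1.76 × 4.75 = 7.691 m³/s
w_5 = (15.0 − 8.7)/2 = 3.15 m; q_5 = 0.61 × 0.97 × 3.15 = 1.864 m³/s
w_6 = (16.4 − 13.5)/2 = 1.45 m; q_6 = 0.55 × 0.83 × 1.45 = 0.6619 m³/s
Stations 1, 7 contribute zero (depth or velocity is 0).
Q = Σ qᵢ = 13.93 m³/s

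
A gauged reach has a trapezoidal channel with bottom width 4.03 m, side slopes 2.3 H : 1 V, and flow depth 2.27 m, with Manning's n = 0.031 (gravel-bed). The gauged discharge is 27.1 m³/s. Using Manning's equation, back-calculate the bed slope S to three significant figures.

0.00106

A = (b + z·y)·y = (4.03 + 2.3×2.27)×2.27 = 21.00 m²
P = b + 2y√(1+z²) = 4.03 + 2×2.27×√(1+2.3²) = 15.42 m
R = A/P = 21.00/15.42 = 1.362 m
S = (Q·n / (1·A·R^(2/3)))² = (27.1×0.031 / (1×21.00×1.229))² = 0.001060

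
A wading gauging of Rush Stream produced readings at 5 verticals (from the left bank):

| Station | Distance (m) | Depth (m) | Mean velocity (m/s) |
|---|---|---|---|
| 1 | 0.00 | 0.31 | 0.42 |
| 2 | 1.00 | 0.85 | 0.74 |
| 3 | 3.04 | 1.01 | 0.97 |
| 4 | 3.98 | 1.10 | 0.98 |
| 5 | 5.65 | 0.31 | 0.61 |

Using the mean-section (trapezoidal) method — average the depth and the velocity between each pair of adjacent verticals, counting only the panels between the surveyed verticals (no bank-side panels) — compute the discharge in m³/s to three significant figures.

3.86 m³/s

Panel 1-2: Δb = 1 m, d̄ = (0.31+0.85)/2 = 0.58, v̄ = (0.42+0.74)/2 = 0.58 → q = 1×0.58×0.58 = 0.3364 m³/s
Panel 2-3: Δb = 2.04 m, d̄ = (0.85+1.01)/2 = 0.93, v̄ = (0.74+0.97)/2 = 0.855 → q = 2.04×0.93×0.855 = 1.622 m³/s
Panel 3-4: Δb = 0.94 m, d̄ = (1.01+1.10)/2 = 1.055, v̄ = (0.97+0.98)/2 = 0.975 → q = 0.94×1.055×0.975 = 0.9669 m³/s
Panel 4-5: Δb = 1.67 m, d̄ = (1.10+0.31)/2 = 0.705, v̄ = (0.98+0.61)/2 = 0.795 → q = 1.67×0.705×0.795 = 0.9360 m³/s
Q = Σ q = 3.861 m³/s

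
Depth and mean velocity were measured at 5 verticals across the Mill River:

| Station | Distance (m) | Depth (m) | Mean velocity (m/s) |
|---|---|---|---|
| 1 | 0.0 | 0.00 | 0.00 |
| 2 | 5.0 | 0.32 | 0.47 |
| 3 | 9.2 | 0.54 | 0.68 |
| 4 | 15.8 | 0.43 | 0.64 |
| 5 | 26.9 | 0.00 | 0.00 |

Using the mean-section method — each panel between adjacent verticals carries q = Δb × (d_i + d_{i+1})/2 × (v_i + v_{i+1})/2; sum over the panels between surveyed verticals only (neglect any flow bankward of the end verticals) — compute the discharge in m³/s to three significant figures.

4.10 m³/s

Panel 1-2: Δb = 5 m, d̄ = (0.00+0.32)/2 = 0.16, v̄ = (0.00+0.47)/2 = 0.235 → q = 5×0.16×0.235 = 0.1880 m³/s
Panel 2-3: Δb = 4.2 m, d̄ = (0.32+0.54)/2 = 0.43, v̄ = (0.47+0.68)/2 = 0.575 → q = 4.2×0.43×0.575 = 1.038 m³/s
Panel 3-4: Δb = 6.6 m, d̄ = (0.54+0.43)/2 = 0.485, v̄ = (0.68+0.64)/2 = 0.66 → q = 6.6×0.485×0.66 = 2.113 m³/s
Panel 4-5: Δb = 11.1 m, d̄ = (0.43+0.00)/2 = 0.215, v̄ = (0.64+0.00)/2 = 0.32 → q = 11.1×0.215×0.32 = 0.7637 m³/s
Q = Σ q = 4.103 m³/s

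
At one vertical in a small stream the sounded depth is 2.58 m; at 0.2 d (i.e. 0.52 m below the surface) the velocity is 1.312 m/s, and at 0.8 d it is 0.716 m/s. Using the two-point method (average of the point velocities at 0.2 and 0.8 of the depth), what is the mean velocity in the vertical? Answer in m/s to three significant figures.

v̄ = (1.312 + 0.716) / 2 = 1.014 m/s

1.01 m/s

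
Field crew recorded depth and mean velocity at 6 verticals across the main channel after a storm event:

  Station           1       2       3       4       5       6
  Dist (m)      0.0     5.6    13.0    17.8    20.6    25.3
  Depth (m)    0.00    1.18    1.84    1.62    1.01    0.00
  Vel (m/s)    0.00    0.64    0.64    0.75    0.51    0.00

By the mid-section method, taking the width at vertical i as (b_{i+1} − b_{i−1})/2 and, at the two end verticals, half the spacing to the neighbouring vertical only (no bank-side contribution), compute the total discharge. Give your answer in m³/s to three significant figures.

18.6 m³/s

w_2 = (13.0 − 0.0)/2 = 6.5 m; q_2 = 0.64 × 1.18 × 6.5 = 4.909 m³/s
w_3 = (17.8 − 5.6)/2 = 6.1 m; q_3 = 0.64 × 1.84 × 6.1 = 7.183 m³/s
w_4 = (20.6 − 13.0)/2 = 3.8 m; q_4 = 0.75 × 1.62 × 3.8 = 4.617 m³/s
w_5 = (25.3 − 17.8)/2 = 3.75 m; q_5 = 0.51 × 1.01 × 3.75 = 1.932 m³/s
Stations 1, 6 contribute zero (depth or velocity is 0).
Q = Σ qᵢ = 18.64 m³/s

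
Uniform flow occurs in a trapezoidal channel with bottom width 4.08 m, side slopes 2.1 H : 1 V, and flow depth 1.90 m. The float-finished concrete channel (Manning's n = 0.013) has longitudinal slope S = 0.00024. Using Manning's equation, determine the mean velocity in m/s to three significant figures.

1.34 m/s

A = (b + z·y)·y = (4.08 + 2.1×1.90)×1.90 = 15.33 m²
P = b + 2y√(1+z²) = 4.08 + 2×1.90×√(1+2.1²) = 12.92 m
R = A/P = 15.33/12.92 = 1.187 m
Q = (1/n)·A·R^(2/3)·S^(1/2) = (1/0.013) × 15.33 × 1.187^(2/3) × 0.00024^(1/2) = 20.48 m³/s
V = Q/A = 20.48/15.33 = 1.336 m/s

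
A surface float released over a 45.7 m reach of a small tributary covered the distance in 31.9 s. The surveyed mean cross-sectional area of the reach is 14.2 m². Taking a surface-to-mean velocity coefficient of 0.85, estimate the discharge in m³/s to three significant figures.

17.3 m³/s

v_surface = L / t̄ = 45.7 / 31.9 = 1.433 m/s
v_mean = 0.85 × 1.433 = 1.218 m/s
Q = A × v_mean = 14.2 × 1.218 = 17.29 m³/s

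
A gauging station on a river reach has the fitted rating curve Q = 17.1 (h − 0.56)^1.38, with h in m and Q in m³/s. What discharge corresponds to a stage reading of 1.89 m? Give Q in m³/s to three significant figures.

25.3 m³/s

Q = 17.1 × (1.89 − 0.56)^1.38 = 17.1 × 1.33^1.38 = 25.35 m³/s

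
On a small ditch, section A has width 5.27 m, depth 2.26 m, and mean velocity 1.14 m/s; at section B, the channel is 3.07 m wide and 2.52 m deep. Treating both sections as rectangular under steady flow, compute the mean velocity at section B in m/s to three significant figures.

Q = A₁V₁ = (5.27×2.26) × 1.14 = 13.58 m³/s
A₂ = 3.07 × 2.52 = 7.736 m²
V₂ = Q/A₂ = 13.58/7.736 = 1.755 m/s

1.76 m/s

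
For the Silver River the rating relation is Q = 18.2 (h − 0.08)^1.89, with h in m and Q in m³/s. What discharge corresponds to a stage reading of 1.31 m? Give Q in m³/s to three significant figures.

26.9 m³/s

Q = 18.2 × (1.31 − 0.08)^1.89 = 18.2 × 1.23^1.89 = 26.91 m³/s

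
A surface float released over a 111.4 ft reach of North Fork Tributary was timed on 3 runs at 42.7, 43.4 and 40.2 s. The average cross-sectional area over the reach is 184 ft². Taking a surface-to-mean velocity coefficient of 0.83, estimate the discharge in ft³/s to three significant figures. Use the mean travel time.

t̄ = (42.7 + 43.4 + 40.2) / 3 = 42.1 s
v_surface = L / t̄ = 111.4 / 42.1 = 2.646 ft/s
v_mean = 0.83 × 2.646 = 2.196 ft/s
Q = A × v_mean = 184 × 2.196 = 404.1 ft³/s

404 ft³/s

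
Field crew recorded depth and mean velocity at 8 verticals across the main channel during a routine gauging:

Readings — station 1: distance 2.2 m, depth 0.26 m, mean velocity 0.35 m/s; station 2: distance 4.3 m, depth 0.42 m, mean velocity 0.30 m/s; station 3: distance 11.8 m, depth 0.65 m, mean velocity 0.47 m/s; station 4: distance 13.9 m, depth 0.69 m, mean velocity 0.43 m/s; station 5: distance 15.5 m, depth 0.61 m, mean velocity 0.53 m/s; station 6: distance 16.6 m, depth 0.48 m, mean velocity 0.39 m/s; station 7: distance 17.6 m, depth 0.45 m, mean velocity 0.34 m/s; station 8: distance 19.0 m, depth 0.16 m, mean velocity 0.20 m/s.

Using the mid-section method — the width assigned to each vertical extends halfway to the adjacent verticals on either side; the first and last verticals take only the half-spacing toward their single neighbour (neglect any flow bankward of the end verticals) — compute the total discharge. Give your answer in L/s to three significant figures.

3550 L/s

w_1 = (4.3 − 2.2)/2 = 1.05 m; q_1 = 0.35 × 0.26 × 1.05 = 0.09555 m³/s
w_2 = (11.8 − 2.2)/2 = 4.8 m; q_2 = 0.30 × 0.42 × 4.8 = 0.6048 m³/s
w_3 = (13.9 − 4.3)/2 = 4.8 m; q_3 = 0.47 × 0.65 × 4.8 = 1.466 m³/s
w_4 = (15.5 − 11.8)/2 = 1.85 m; q_4 = 0.43 × 0.69 × 1.85 = 0.5489 m³/s
w_5 = (16.6 − 13.9)/2 = 1.35 m; q_5 = 0.53 × 0.61 × 1.35 = 0.4365 m³/s
w_6 = (17.6 − 15.5)/2 = 1.05 m; q_6 = 0.39 × 0.48 × 1.05 = 0.1966 m³/s
w_7 = (19.0 − 16.6)/2 = 1.2 m; q_7 = 0.34 × 0.45 × 1.2 = 0.1836 m³/s
w_8 = (19.0 − 17.6)/2 = 0.7 m; q_8 = 0.20 × 0.16 × 0.7 = 0.02240 m³/s
Q = Σ qᵢ = 3.555 m³/s
= 3.555 × 1000 = 3555 L/s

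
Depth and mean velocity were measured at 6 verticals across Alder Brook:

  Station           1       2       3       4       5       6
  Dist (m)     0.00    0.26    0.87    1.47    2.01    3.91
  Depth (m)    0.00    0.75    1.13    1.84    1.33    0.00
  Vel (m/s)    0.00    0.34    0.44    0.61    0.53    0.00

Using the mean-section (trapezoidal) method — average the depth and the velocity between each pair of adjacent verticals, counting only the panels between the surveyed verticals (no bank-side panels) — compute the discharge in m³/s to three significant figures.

Panel 1-2: Δb = 0.26 m, d̄ = (0.00+0.75)/2 = 0.375, v̄ = (0.00+0.34)/2 = 0.17 → q = 0.26×0.375×0.17 = 0.01658 m³/s
Panel 2-3: Δb = 0.61 m, d̄ = (0.75+1.13)/2 = 0.94, v̄ = (0.34+0.44)/2 = 0.39 → q = 0.61×0.94×0.39 = 0.2236 m³/s
Panel 3-4: Δb = 0.6 m, d̄ = (1.13+1.84)/2 = 1.485, v̄ = (0.44+0.61)/2 = 0.525 → q = 0.6×1.485×0.525 = 0.4678 m³/s
Panel 4-5: Δb = 0.54 m, d̄ = (1.84+1.33)/2 = 1.585, v̄ = (0.61+0.53)/2 = 0.57 → q = 0.54×1.585×0.57 = 0.4879 m³/s
Panel 5-6: Δb = 1.9 m, d̄ = (1.33+0.00)/2 = 0.665, v̄ = (0.53+0.00)/2 = 0.265 → q = 1.9×0.665×0.265 = 0.3348 m³/s
Q = Σ q = 1.531 m³/s

1.53 m³/s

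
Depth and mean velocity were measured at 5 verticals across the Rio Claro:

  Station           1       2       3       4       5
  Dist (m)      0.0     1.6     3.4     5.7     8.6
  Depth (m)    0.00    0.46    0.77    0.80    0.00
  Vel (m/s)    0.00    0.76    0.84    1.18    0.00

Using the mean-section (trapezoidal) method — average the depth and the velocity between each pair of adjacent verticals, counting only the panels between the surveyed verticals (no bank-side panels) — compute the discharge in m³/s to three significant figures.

Panel 1-2: Δb = 1.6 m, d̄ = (0.00+0.46)/2 = 0.23, v̄ = (0.00+0.76)/2 = 0.38 → q = 1.6×0.23×0.38 = 0.1398 m³/s
Panel 2-3: Δb = 1.8 m, d̄ = (0.46+0.77)/2 = 0.615, v̄ = (0.76+0.84)/2 = 0.8 → q = 1.8×0.615×0.8 = 0.8856 m³/s
Panel 3-4: Δb = 2.3 m, d̄ = (0.77+0.80)/2 = 0.785, v̄ = (0.84+1.18)/2 = 1.01 → q = 2.3×0.785×1.01 = 1.824 m³/s
Panel 4-5: Δb = 2.9 m, d̄ = (0.80+0.00)/2 = 0.4, v̄ = (1.18+0.00)/2 = 0.59 → q = 2.9×0.4×0.59 = 0.6844 m³/s
Q = Σ q = 3.533 m³/s

3.53 m³/s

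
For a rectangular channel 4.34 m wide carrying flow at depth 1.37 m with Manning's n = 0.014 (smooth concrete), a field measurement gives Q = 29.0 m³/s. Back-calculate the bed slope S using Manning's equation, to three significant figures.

0.00588

A = b·y = 4.34 × 1.37 = 5.946 m²
P = b + 2y = 4.34 + 2×1.37 = 7.080 m
R = A/P = 5.946/7.080 = 0.8398 m
S = (Q·n / (1·A·R^(2/3)))² = (29.0×0.014 / (1×5.946×0.8901))² = 0.005885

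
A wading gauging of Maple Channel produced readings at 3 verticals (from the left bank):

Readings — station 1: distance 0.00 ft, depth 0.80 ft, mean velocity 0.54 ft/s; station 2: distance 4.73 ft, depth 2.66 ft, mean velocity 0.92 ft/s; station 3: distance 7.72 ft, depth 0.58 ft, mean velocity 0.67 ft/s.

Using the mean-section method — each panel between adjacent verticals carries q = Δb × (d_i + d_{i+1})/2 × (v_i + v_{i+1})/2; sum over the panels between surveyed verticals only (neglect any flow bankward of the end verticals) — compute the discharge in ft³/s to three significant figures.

9.82 ft³/s

Panel 1-2: Δb = 4.73 ft, d̄ = (0.80+2.66)/2 = 1.73, v̄ = (0.54+0.92)/2 = 0.73 → q = 4.73×1.73×0.73 = 5.974 ft³/s
Panel 2-3: Δb = 2.99 ft, d̄ = (2.66+0.58)/2 = 1.62, v̄ = (0.92+0.67)/2 = 0.795 → q = 2.99×1.62×0.795 = 3.851 ft³/s
Q = Σ q = 9.824 ft³/s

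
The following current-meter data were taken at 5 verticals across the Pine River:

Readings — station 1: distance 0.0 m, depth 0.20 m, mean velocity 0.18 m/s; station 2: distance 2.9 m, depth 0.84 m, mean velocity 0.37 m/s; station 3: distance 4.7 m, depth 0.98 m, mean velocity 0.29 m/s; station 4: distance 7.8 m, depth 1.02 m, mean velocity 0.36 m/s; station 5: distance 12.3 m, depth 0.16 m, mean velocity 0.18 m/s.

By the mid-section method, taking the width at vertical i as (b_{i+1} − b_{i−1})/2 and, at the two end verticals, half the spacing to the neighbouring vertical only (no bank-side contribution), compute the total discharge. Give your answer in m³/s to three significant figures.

2.94 m³/s

w_1 = (2.9 − 0.0)/2 = 1.45 m; q_1 = 0.18 × 0.20 × 1.45 = 0.05220 m³/s
w_2 = (4.7 − 0.0)/2 = 2.35 m; q_2 = 0.37 × 0.84 × 2.35 = 0.7304 m³/s
w_3 = (7.8 − 2.9)/2 = 2.45 m; q_3 = 0.29 × 0.98 × 2.45 = 0.6963 m³/s
w_4 = (12.3 − 4.7)/2 = 3.8 m; q_4 = 0.36 × 1.02 × 3.8 = 1.395 m³/s
w_5 = (12.3 − 7.8)/2 = 2.25 m; q_5 = 0.18 × 0.16 × 2.25 = 0.06480 m³/s
Q = Σ qᵢ = 2.939 m³/s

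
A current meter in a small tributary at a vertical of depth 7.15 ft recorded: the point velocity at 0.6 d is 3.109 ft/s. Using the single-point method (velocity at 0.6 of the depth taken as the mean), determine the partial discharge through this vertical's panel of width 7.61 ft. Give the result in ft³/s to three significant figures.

169 ft³/s

v̄ = v₀.₆ = 3.109 ft/s
q = v̄ × d × w = 3.109 × 7.15 × 7.61 = 169.2 ft³/s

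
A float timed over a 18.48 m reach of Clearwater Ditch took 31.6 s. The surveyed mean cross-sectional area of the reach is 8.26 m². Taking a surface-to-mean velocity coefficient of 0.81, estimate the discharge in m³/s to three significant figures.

3.91 m³/s

v_surface = L / t̄ = 18.48 / 31.6 = 0.5848 m/s
v_mean = 0.81 × 0.5848 = 0.4737 m/s
Q = A × v_mean = 8.26 × 0.4737 = 3.913 m³/s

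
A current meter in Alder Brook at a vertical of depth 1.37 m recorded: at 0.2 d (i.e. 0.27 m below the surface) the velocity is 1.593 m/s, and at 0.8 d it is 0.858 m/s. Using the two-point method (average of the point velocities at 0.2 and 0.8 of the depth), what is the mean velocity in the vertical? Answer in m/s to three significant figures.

v̄ = (1.593 + 0.858) / 2 = 1.226 m/s

1.23 m/s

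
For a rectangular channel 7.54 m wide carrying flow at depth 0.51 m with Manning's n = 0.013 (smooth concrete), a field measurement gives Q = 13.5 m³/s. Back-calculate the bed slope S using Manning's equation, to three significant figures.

A = b·y = 7.54 × 0.51 = 3.845 m²
P = b + 2y = 7.54 + 2×0.51 = 8.560 m
R = A/P = 3.845/8.560 = 0.4492 m
S = (Q·n / (1·A·R^(2/3)))² = (13.5×0.013 / (1×3.845×0.5866))² = 0.006054

0.00605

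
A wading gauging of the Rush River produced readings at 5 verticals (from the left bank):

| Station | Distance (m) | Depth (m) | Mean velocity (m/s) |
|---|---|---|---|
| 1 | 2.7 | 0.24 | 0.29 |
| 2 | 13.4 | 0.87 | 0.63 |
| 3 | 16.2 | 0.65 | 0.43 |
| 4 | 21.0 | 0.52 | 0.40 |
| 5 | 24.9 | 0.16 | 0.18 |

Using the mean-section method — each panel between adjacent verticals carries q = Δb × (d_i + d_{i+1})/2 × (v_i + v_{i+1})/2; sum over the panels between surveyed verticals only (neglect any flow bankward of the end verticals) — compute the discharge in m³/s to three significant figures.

Panel 1-2: Δb = 10.7 m, d̄ = (0.24+0.87)/2 = 0.555, v̄ = (0.29+0.63)/2 = 0.46 → q = 10.7×0.555×0.46 = 2.732 m³/s
Panel 2-3: Δb = 2.8 m, d̄ = (0.87+0.65)/2 = 0.76, v̄ = (0.63+0.43)/2 = 0.53 → q = 2.8×0.76×0.53 = 1.128 m³/s
Panel 3-4: Δb = 4.8 m, d̄ = (0.65+0.52)/2 = 0.585, v̄ = (0.43+0.40)/2 = 0.415 → q = 4.8×0.585×0.415 = 1.165 m³/s
Panel 4-5: Δb = 3.9 m, d̄ = (0.52+0.16)/2 = 0.34, v̄ = (0.40+0.18)/2 = 0.29 → q = 3.9×0.34×0.29 = 0.3845 m³/s
Q = Σ q = 5.409 m³/s

5.41 m³/s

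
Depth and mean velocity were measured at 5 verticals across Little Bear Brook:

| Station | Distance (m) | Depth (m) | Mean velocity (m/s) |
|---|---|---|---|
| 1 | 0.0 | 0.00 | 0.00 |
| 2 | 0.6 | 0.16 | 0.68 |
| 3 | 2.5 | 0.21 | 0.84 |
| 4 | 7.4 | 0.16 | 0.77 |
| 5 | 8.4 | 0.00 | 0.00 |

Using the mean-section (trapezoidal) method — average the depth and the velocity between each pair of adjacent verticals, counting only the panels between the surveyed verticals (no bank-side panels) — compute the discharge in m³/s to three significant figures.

1.04 m³/s

Panel 1-2: Δb = 0.6 m, d̄ = (0.00+0.16)/2 = 0.08, v̄ = (0.00+0.68)/2 = 0.34 → q = 0.6×0.08×0.34 = 0.01632 m³/s
Panel 2-3: Δb = 1.9 m, d̄ = (0.16+0.21)/2 = 0.185, v̄ = (0.68+0.84)/2 = 0.76 → q = 1.9×0.185×0.76 = 0.2671 m³/s
Panel 3-4: Δb = 4.9 m, d̄ = (0.21+0.16)/2 = 0.185, v̄ = (0.84+0.77)/2 = 0.805 → q = 4.9×0.185×0.805 = 0.7297 m³/s
Panel 4-5: Δb = 1 m, d̄ = (0.16+0.00)/2 = 0.08, v̄ = (0.77+0.00)/2 = 0.385 → q = 1×0.08×0.385 = 0.03080 m³/s
Q = Σ q = 1.044 m³/s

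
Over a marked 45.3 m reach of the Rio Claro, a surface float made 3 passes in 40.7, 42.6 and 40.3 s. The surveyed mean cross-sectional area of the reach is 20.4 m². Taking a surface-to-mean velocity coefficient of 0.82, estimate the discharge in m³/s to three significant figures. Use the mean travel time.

18.4 m³/s

t̄ = (40.7 + 42.6 + 40.3) / 3 = 41.2 s
v_surface = L / t̄ = 45.3 / 41.2 = 1.100 m/s
v_mean = 0.82 × 1.100 = 0.9016 m/s
Q = A × v_mean = 20.4 × 0.9016 = 18.39 m³/s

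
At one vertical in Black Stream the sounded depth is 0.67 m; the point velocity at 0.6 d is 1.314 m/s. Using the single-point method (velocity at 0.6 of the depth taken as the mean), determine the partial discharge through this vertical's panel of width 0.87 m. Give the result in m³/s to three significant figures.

0.766 m³/s

v̄ = v₀.₆ = 1.314 m/s
q = v̄ × d × w = 1.314 × 0.67 × 0.87 = 0.7659 m³/s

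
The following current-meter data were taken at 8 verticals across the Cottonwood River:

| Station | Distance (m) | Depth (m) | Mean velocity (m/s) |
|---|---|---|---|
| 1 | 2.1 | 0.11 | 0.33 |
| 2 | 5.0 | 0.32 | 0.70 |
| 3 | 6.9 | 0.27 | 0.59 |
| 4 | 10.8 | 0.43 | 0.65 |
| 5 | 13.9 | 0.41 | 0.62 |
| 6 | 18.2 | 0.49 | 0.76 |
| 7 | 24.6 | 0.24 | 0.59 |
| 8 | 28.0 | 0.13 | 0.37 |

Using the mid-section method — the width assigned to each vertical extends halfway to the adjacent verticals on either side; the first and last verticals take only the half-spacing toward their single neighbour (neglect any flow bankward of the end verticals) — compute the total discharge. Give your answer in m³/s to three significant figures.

w_1 = (5.0 − 2.1)/2 = 1.45 m; q_1 = 0.33 × 0.11 × 1.45 = 0.05264 m³/s
w_2 = (6.9 − 2.1)/2 = 2.4 m; q_2 = 0.70 × 0.32 × 2.4 = 0.5376 m³/s
w_3 = (10.8 − 5.0)/2 = 2.9 m; q_3 = 0.59 × 0.27 × 2.9 = 0.4620 m³/s
w_4 = (13.9 − 6.9)/2 = 3.5 m; q_4 = 0.65 × 0.43 × 3.5 = 0.9783 m³/s
w_5 = (18.2 − 10.8)/2 = 3.7 m; q_5 = 0.62 × 0.41 × 3.7 = 0.9405 m³/s
w_6 = (24.6 − 13.9)/2 = 5.35 m; q_6 = 0.76 × 0.49 × 5.35 = 1.992 m³/s
w_7 = (28.0 − 18.2)/2 = 4.9 m; q_7 = 0.59 × 0.24 × 4.9 = 0.6938 m³/s
w_8 = (28.0 − 24.6)/2 = 1.7 m; q_8 = 0.37 × 0.13 × 1.7 = 0.08177 m³/s
Q = Σ qᵢ = 5.739 m³/s

5.74 m³/s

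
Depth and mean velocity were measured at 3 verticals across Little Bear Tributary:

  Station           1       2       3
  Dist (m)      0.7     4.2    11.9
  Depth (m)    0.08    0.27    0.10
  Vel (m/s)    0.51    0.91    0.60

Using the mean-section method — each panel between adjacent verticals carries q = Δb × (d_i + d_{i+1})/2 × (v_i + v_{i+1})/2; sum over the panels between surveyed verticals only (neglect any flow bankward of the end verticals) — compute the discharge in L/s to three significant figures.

Panel 1-2: Δb = 3.5 m, d̄ = (0.08+0.27)/2 = 0.175, v̄ = (0.51+0.91)/2 = 0.71 → q = 3.5×0.175×0.71 = 0.4349 m³/s
Panel 2-3: Δb = 7.7 m, d̄ = (0.27+0.10)/2 = 0.185, v̄ = (0.91+0.60)/2 = 0.755 → q = 7.7×0.185×0.755 = 1.075 m³/s
Q = Σ q = 1.510 m³/s
= 1.510 × 1000 = 1510 L/s

1510 L/s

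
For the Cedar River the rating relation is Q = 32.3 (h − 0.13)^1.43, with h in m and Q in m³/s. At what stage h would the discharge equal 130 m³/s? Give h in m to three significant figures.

2.78 m

h − h₀ = (Q/C)^(1/b) = (130/32.3)^(1/1.43) = 2.648 m
h = 0.13 + 2.648 = 2.778 m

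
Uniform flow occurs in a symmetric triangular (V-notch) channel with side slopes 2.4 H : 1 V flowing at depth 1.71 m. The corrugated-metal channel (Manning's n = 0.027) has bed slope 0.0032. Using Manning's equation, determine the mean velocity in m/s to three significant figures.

A = z·y² = 2.4×1.71² = 7.018 m²
P = 2y√(1+z²) = 2×1.71×√(1+2.4²) = 8.892 m
R = A/P = 7.018/8.892 = 0.7892 m
Q = (1/n)·A·R^(2/3)·S^(1/2) = (1/0.027) × 7.018 × 0.7892^(2/3) × 0.0032^(1/2) = 12.56 m³/s
V = Q/A = 12.56/7.018 = 1.789 m/s

1.79 m/s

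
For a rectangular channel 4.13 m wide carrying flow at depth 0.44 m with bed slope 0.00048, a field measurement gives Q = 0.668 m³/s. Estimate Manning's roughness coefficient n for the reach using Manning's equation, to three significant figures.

0.0303

A = b·y = 4.13 × 0.44 = 1.817 m²
P = b + 2y = 4.13 + 2×0.44 = 5.010 m
R = A/P = 1.817/5.010 = 0.3627 m
n = (1/Q)·A·R^(2/3)·S^(1/2) = (1/0.668) × 1.817 × 0.5086 × 0.02191 = 0.03031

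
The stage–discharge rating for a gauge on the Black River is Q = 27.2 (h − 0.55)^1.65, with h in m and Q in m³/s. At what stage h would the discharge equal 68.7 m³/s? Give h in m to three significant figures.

h − h₀ = (Q/C)^(1/b) = (68.7/27.2)^(1/1.65) = 1.753 m
h = 0.55 + 1.753 = 2.303 m

2.30 m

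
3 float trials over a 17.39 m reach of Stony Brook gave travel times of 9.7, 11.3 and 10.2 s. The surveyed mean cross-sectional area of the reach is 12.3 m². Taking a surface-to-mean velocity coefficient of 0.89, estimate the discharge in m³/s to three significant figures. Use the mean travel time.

t̄ = (9.7 + 11.3 + 10.2) / 3 = 10.4 s
v_surface = L / t̄ = 17.39 / 10.4 = 1.672 m/s
v_mean = 0.89 × 1.672 = 1.488 m/s
Q = A × v_mean = 12.3 × 1.488 = 18.30 m³/s

18.3 m³/s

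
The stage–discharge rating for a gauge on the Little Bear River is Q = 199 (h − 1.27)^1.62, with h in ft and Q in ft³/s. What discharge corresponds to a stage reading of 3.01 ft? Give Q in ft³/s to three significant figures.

Q = 199 × (3.01 − 1.27)^1.62 = 199 × 1.74^1.62 = 488.1 ft³/s

488 ft³/s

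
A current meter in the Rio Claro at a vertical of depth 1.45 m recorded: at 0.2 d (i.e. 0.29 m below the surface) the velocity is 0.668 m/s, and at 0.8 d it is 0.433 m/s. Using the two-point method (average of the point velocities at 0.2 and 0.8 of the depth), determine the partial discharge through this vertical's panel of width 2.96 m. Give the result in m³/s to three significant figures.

2.36 m³/s

v̄ = (0.668 + 0.433) / 2 = 0.5505 m/s
q = v̄ × d × w = 0.5505 × 1.45 × 2.96 = 2.363 m³/s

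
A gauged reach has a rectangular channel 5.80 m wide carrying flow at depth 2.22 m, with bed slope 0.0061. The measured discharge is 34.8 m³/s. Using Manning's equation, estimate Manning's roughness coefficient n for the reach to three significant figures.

A = b·y = 5.80 × 2.22 = 12.88 m²
P = b + 2y = 5.80 + 2×2.22 = 10.24 m
R = A/P = 12.88/10.24 = 1.257 m
n = (1/Q)·A·R^(2/3)·S^(1/2) = (1/34.8) × 12.88 × 1.165 × 0.07810 = 0.03367

0.0337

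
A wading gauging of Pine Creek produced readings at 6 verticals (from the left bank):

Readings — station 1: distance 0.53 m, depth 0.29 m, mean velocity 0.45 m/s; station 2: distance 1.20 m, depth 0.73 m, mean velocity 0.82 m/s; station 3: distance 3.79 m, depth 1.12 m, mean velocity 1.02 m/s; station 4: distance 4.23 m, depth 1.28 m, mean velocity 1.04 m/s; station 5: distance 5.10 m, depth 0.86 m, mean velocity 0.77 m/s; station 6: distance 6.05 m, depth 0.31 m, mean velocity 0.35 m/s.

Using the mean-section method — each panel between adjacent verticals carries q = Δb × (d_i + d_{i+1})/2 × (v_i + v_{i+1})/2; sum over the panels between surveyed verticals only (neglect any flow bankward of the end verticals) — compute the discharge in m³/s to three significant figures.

Panel 1-2: Δb = 0.67 m, d̄ = (0.29+0.73)/2 = 0.51, v̄ = (0.45+0.82)/2 = 0.635 → q = 0.67×0.51×0.635 = 0.2170 m³/s
Panel 2-3: Δb = 2.59 m, d̄ = (0.73+1.12)/2 = 0.925, v̄ = (0.82+1.02)/2 = 0.92 → q = 2.59×0.925×0.92 = 2.204 m³/s
Panel 3-4: Δb = 0.44 m, d̄ = (1.12+1.28)/2 = 1.2, v̄ = (1.02+1.04)/2 = 1.03 → q = 0.44×1.2×1.03 = 0.5438 m³/s
Panel 4-5: Δb = 0.87 m, d̄ = (1.28+0.86)/2 = 1.07, v̄ = (1.04+0.77)/2 = 0.905 → q = 0.87×1.07×0.905 = 0.8425 m³/s
Panel 5-6: Δb = 0.95 m, d̄ = (0.86+0.31)/2 = 0.585, v̄ = (0.77+0.35)/2 = 0.56 → q = 0.95×0.585×0.56 = 0.3112 m³/s
Q = Σ q = 4.119 m³/s

4.12 m³/s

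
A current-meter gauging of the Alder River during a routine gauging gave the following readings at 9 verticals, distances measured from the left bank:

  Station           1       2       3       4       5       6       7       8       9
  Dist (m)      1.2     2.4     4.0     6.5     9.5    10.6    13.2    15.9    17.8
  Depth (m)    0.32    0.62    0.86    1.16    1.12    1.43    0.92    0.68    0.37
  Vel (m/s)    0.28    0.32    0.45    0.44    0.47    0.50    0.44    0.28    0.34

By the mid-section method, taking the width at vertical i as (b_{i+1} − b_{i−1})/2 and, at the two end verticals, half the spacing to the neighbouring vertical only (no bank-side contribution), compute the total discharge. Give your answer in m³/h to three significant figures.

23600 m³/h

w_1 = (2.4 − 1.2)/2 = 0.6 m; q_1 = 0.28 × 0.32 × 0.6 = 0.05376 m³/s
w_2 = (4.0 − 1.2)/2 = 1.4 m; q_2 = 0.32 × 0.62 × 1.4 = 0.2778 m³/s
w_3 = (6.5 − 2.4)/2 = 2.05 m; q_3 = 0.45 × 0.86 × 2.05 = 0.7934 m³/s
w_4 = (9.5 − 4.0)/2 = 2.75 m; q_4 = 0.44 × 1.16 × 2.75 = 1.404 m³/s
w_5 = (10.6 − 6.5)/2 = 2.05 m; q_5 = 0.47 × 1.12 × 2.05 = 1.079 m³/s
w_6 = (13.2 − 9.5)/2 = 1.85 m; q_6 = 0.50 × 1.43 × 1.85 = 1.323 m³/s
w_7 = (15.9 − 10.6)/2 = 2.65 m; q_7 = 0.44 × 0.92 × 2.65 = 1.073 m³/s
w_8 = (17.8 − 13.2)/2 = 2.3 m; q_8 = 0.28 × 0.68 × 2.3 = 0.4379 m³/s
w_9 = (17.8 − 15.9)/2 = 0.95 m; q_9 = 0.34 × 0.37 × 0.95 = 0.1195 m³/s
Q = Σ qᵢ = 6.560 m³/s
= 6.560 × 3600 = 23620 m³/h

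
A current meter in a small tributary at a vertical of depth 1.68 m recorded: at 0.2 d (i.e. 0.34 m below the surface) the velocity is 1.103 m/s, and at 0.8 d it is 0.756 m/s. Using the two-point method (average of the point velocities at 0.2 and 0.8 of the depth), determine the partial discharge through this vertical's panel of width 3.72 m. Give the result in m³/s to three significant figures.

5.81 m³/s

v̄ = (1.103 + 0.756) / 2 = 0.9295 m/s
q = v̄ × d × w = 0.9295 × 1.68 × 3.72 = 5.809 m³/s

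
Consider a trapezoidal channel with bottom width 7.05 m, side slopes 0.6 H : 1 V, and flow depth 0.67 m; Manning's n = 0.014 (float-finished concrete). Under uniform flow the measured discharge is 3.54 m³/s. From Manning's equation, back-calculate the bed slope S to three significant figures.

0.000204

A = (b + z·y)·y = (7.05 + 0.6×0.67)×0.67 = 4.993 m²
P = b + 2y√(1+z²) = 7.05 + 2×0.67×√(1+0.6²) = 8.613 m
R = A/P = 4.993/8.613 = 0.5797 m
S = (Q·n / (1·A·R^(2/3)))² = (3.54×0.014 / (1×4.993×0.6952))² = 0.0002038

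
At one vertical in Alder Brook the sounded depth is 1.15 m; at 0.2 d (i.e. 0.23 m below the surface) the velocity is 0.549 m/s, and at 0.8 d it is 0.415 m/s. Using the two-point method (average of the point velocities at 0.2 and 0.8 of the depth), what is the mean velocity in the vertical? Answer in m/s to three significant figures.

v̄ = (0.549 + 0.415) / 2 = 0.4820 m/s

0.482 m/s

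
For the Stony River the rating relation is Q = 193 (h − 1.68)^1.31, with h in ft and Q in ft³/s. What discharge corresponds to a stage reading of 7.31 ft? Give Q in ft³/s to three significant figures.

Q = 193 × (7.31 − 1.68)^1.31 = 193 × 5.63^1.31 = 1857 ft³/s

1860 ft³/s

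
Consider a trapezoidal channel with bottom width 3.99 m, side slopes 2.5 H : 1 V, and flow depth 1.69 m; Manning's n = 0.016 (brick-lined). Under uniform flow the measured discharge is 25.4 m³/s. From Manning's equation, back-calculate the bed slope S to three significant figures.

0.000792

A = (b + z·y)·y = (3.99 + 2.5×1.69)×1.69 = 13.88 m²
P = b + 2y√(1+z²) = 3.99 + 2×1.69×√(1+2.5²) = 13.09 m
R = A/P = 13.88/13.09 = 1.061 m
S = (Q·n / (1·A·R^(2/3)))² = (25.4×0.016 / (1×13.88×1.040))² = 0.0007923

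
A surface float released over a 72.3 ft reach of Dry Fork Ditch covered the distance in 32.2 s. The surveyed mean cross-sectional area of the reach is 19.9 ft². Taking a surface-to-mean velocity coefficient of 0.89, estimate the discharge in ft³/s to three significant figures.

v_surface = L / t̄ = 72.3 / 32.2 = 2.245 ft/s
v_mean = 0.89 × 2.245 = 1.998 ft/s
Q = A × v_mean = 19.9 × 1.998 = 39.77 ft³/s

39.8 ft³/s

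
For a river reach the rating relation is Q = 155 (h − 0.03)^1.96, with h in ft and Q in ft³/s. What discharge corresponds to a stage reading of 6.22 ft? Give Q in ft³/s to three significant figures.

Q = 155 × (6.22 − 0.03)^1.96 = 155 × 6.19^1.96 = 5521 ft³/s

5520 ft³/s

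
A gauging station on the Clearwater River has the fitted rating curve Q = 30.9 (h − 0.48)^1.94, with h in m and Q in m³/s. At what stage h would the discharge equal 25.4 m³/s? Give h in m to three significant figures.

h − h₀ = (Q/C)^(1/b) = (25.4/30.9)^(1/1.94) = 0.9039 m
h = 0.48 + 0.9039 = 1.384 m

1.38 m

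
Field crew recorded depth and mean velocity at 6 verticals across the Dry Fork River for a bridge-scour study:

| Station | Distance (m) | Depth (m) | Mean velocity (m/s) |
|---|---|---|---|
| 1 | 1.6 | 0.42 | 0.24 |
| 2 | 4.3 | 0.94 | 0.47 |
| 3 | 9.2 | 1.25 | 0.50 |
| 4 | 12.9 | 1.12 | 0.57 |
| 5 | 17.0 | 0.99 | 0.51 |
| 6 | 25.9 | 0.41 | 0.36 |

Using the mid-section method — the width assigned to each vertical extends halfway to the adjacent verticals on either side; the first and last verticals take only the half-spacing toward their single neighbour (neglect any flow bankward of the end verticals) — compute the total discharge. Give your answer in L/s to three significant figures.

w_1 = (4.3 − 1.6)/2 = 1.35 m; q_1 = 0.24 × 0.42 × 1.35 = 0.1361 m³/s
w_2 = (9.2 − 1.6)/2 = 3.8 m; q_2 = 0.47 × 0.94 × 3.8 = 1.679 m³/s
w_3 = (12.9 − 4.3)/2 = 4.3 m; q_3 = 0.50 × 1.25 × 4.3 = 2.688 m³/s
w_4 = (17.0 − 9.2)/2 = 3.9 m; q_4 = 0.57 × 1.12 × 3.9 = 2.490 m³/s
w_5 = (25.9 − 12.9)/2 = 6.5 m; q_5 = 0.51 × 0.99 × 6.5 = 3.282 m³/s
w_6 = (25.9 − 17.0)/2 = 4.45 m; q_6 = 0.36 × 0.41 × 4.45 = 0.6568 m³/s
Q = Σ qᵢ = 10.93 m³/s
= 10.93 × 1000 = 10930 L/s

10900 L/s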